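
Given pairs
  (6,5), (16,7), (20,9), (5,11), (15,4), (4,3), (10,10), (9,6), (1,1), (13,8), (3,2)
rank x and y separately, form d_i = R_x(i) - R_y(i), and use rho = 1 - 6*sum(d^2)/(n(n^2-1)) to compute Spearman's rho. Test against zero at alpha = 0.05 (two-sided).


Step 1: Rank x and y separately (midranks; no ties here).
rank(x): 6->5, 16->10, 20->11, 5->4, 15->9, 4->3, 10->7, 9->6, 1->1, 13->8, 3->2
rank(y): 5->5, 7->7, 9->9, 11->11, 4->4, 3->3, 10->10, 6->6, 1->1, 8->8, 2->2
Step 2: d_i = R_x(i) - R_y(i); compute d_i^2.
  (5-5)^2=0, (10-7)^2=9, (11-9)^2=4, (4-11)^2=49, (9-4)^2=25, (3-3)^2=0, (7-10)^2=9, (6-6)^2=0, (1-1)^2=0, (8-8)^2=0, (2-2)^2=0
sum(d^2) = 96.
Step 3: rho = 1 - 6*96 / (11*(11^2 - 1)) = 1 - 576/1320 = 0.563636.
Step 4: Under H0, t = rho * sqrt((n-2)/(1-rho^2)) = 2.0470 ~ t(9).
Step 5: Two-sided p-value from the t-distribution with 9 df = 0.070952.
Step 6: alpha = 0.05. fail to reject H0.

rho = 0.5636, p = 0.070952, fail to reject H0 at alpha = 0.05.


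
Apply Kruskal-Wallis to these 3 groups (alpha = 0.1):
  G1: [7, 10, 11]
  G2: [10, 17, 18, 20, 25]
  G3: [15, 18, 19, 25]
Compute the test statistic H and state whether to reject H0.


Step 1: Combine all N = 12 observations and assign midranks.
sorted (value, group, rank): (7,G1,1), (10,G1,2.5), (10,G2,2.5), (11,G1,4), (15,G3,5), (17,G2,6), (18,G2,7.5), (18,G3,7.5), (19,G3,9), (20,G2,10), (25,G2,11.5), (25,G3,11.5)
Step 2: Sum ranks within each group.
R_1 = 7.5 (n_1 = 3)
R_2 = 37.5 (n_2 = 5)
R_3 = 33 (n_3 = 4)
Step 3: H = 12/(N(N+1)) * sum(R_i^2/n_i) - 3(N+1)
     = 12/(12*13) * (7.5^2/3 + 37.5^2/5 + 33^2/4) - 3*13
     = 0.076923 * 572.25 - 39
     = 5.019231.
Step 4: Ties present; correction factor C = 1 - 18/(12^3 - 12) = 0.989510. Corrected H = 5.019231 / 0.989510 = 5.072438.
Step 5: Under H0, H ~ chi^2(2); p-value = 0.079165.
Step 6: alpha = 0.1. reject H0.

H = 5.0724, df = 2, p = 0.079165, reject H0.


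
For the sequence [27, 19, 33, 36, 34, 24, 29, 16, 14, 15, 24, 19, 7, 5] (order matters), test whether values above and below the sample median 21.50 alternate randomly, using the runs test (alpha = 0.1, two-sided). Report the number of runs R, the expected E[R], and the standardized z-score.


Step 1: Compute median = 21.50; label A = above, B = below.
Labels in order: ABAAAAABBBABBB  (n_A = 7, n_B = 7)
Step 2: Count runs R = 6.
Step 3: Under H0 (random ordering), E[R] = 2*n_A*n_B/(n_A+n_B) + 1 = 2*7*7/14 + 1 = 8.0000.
        Var[R] = 2*n_A*n_B*(2*n_A*n_B - n_A - n_B) / ((n_A+n_B)^2 * (n_A+n_B-1)) = 8232/2548 = 3.2308.
        SD[R] = 1.7974.
Step 4: Continuity-corrected z = (R + 0.5 - E[R]) / SD[R] = (6 + 0.5 - 8.0000) / 1.7974 = -0.8345.
Step 5: Two-sided p-value via normal approximation = 2*(1 - Phi(|z|)) = 0.403986.
Step 6: alpha = 0.1. fail to reject H0.

R = 6, z = -0.8345, p = 0.403986, fail to reject H0.


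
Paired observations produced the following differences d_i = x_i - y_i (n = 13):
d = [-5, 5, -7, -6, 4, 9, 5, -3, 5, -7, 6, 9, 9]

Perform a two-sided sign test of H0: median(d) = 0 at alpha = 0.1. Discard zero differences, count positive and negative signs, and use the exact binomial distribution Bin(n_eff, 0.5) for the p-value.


Step 1: Discard zero differences. Original n = 13; n_eff = number of nonzero differences = 13.
Nonzero differences (with sign): -5, +5, -7, -6, +4, +9, +5, -3, +5, -7, +6, +9, +9
Step 2: Count signs: positive = 8, negative = 5.
Step 3: Under H0: P(positive) = 0.5, so the number of positives S ~ Bin(13, 0.5).
Step 4: Two-sided exact p-value = sum of Bin(13,0.5) probabilities at or below the observed probability = 0.581055.
Step 5: alpha = 0.1. fail to reject H0.

n_eff = 13, pos = 8, neg = 5, p = 0.581055, fail to reject H0.


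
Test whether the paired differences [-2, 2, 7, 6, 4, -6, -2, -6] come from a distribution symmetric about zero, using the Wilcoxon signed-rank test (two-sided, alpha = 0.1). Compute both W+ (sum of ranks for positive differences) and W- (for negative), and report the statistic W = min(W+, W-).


Step 1: Drop any zero differences (none here) and take |d_i|.
|d| = [2, 2, 7, 6, 4, 6, 2, 6]
Step 2: Midrank |d_i| (ties get averaged ranks).
ranks: |2|->2, |2|->2, |7|->8, |6|->6, |4|->4, |6|->6, |2|->2, |6|->6
Step 3: Attach original signs; sum ranks with positive sign and with negative sign.
W+ = 2 + 8 + 6 + 4 = 20
W- = 2 + 6 + 2 + 6 = 16
(Check: W+ + W- = 36 should equal n(n+1)/2 = 36.)
Step 4: Test statistic W = min(W+, W-) = 16.
Step 5: Ties in |d|, so use the tie-corrected normal approximation.
        E[W] = n(n+1)/4 = 8*9/4 = 18.
        Tie groups: |d|=2 (t=3), |d|=6 (t=3); sum(t^3 - t) = 48.
        Var[W] = n(n+1)(2n+1)/24 - sum(t^3-t)/48 = 1224/24 - 48/48 = 50.
        z = (W - E[W]) / sqrt(Var[W]) = (16 - 18) / 7.0711 = -0.2828.
        Two-sided p = 2*Phi(z) = 0.777297.
Step 6: alpha = 0.1. fail to reject H0.

W+ = 20, W- = 16, W = min = 16, p = 0.777297, fail to reject H0.


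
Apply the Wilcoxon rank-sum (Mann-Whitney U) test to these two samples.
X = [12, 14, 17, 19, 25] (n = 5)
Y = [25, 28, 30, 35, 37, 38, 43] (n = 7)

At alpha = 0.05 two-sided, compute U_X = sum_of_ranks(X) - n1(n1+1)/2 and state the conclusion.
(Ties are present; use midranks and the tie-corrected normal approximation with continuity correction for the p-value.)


Step 1: Combine and sort all 12 observations; assign midranks.
sorted (value, group): (12,X), (14,X), (17,X), (19,X), (25,X), (25,Y), (28,Y), (30,Y), (35,Y), (37,Y), (38,Y), (43,Y)
ranks: 12->1, 14->2, 17->3, 19->4, 25->5.5, 25->5.5, 28->7, 30->8, 35->9, 37->10, 38->11, 43->12
Step 2: Rank sum for X: R1 = 1 + 2 + 3 + 4 + 5.5 = 15.5.
Step 3: U_X = R1 - n1(n1+1)/2 = 15.5 - 5*6/2 = 15.5 - 15 = 0.5.
       U_Y = n1*n2 - U_X = 35 - 0.5 = 34.5.
Step 4: Ties are present, so use the tie-corrected normal approximation (with continuity correction) for the p-value.
Step 5: p-value = 0.007268; compare to alpha = 0.05. reject H0.

U_X = 0.5, p = 0.007268, reject H0 at alpha = 0.05.


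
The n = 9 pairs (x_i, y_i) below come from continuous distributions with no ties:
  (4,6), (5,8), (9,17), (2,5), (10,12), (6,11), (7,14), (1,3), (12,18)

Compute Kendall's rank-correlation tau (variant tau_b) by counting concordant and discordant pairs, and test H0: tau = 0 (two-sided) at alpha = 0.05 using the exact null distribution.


Step 1: Enumerate the 36 unordered pairs (i,j) with i<j and classify each by sign(x_j-x_i) * sign(y_j-y_i).
  (1,2):dx=+1,dy=+2->C; (1,3):dx=+5,dy=+11->C; (1,4):dx=-2,dy=-1->C; (1,5):dx=+6,dy=+6->C
  (1,6):dx=+2,dy=+5->C; (1,7):dx=+3,dy=+8->C; (1,8):dx=-3,dy=-3->C; (1,9):dx=+8,dy=+12->C
  (2,3):dx=+4,dy=+9->C; (2,4):dx=-3,dy=-3->C; (2,5):dx=+5,dy=+4->C; (2,6):dx=+1,dy=+3->C
  (2,7):dx=+2,dy=+6->C; (2,8):dx=-4,dy=-5->C; (2,9):dx=+7,dy=+10->C; (3,4):dx=-7,dy=-12->C
  (3,5):dx=+1,dy=-5->D; (3,6):dx=-3,dy=-6->C; (3,7):dx=-2,dy=-3->C; (3,8):dx=-8,dy=-14->C
  (3,9):dx=+3,dy=+1->C; (4,5):dx=+8,dy=+7->C; (4,6):dx=+4,dy=+6->C; (4,7):dx=+5,dy=+9->C
  (4,8):dx=-1,dy=-2->C; (4,9):dx=+10,dy=+13->C; (5,6):dx=-4,dy=-1->C; (5,7):dx=-3,dy=+2->D
  (5,8):dx=-9,dy=-9->C; (5,9):dx=+2,dy=+6->C; (6,7):dx=+1,dy=+3->C; (6,8):dx=-5,dy=-8->C
  (6,9):dx=+6,dy=+7->C; (7,8):dx=-6,dy=-11->C; (7,9):dx=+5,dy=+4->C; (8,9):dx=+11,dy=+15->C
Step 2: C = 34, D = 2, total pairs = 36.
Step 3: tau = (C - D)/(n(n-1)/2) = (34 - 2)/36 = 0.888889.
Step 4: Exact two-sided p-value (enumerate n! = 362880 permutations of y under H0): p = 0.000243.
Step 5: alpha = 0.05. reject H0.

tau_b = 0.8889 (C=34, D=2), p = 0.000243, reject H0.


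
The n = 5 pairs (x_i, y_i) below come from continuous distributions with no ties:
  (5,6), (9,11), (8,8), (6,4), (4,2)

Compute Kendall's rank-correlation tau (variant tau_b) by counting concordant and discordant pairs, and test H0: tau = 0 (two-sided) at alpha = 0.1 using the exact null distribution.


Step 1: Enumerate the 10 unordered pairs (i,j) with i<j and classify each by sign(x_j-x_i) * sign(y_j-y_i).
  (1,2):dx=+4,dy=+5->C; (1,3):dx=+3,dy=+2->C; (1,4):dx=+1,dy=-2->D; (1,5):dx=-1,dy=-4->C
  (2,3):dx=-1,dy=-3->C; (2,4):dx=-3,dy=-7->C; (2,5):dx=-5,dy=-9->C; (3,4):dx=-2,dy=-4->C
  (3,5):dx=-4,dy=-6->C; (4,5):dx=-2,dy=-2->C
Step 2: C = 9, D = 1, total pairs = 10.
Step 3: tau = (C - D)/(n(n-1)/2) = (9 - 1)/10 = 0.800000.
Step 4: Exact two-sided p-value (enumerate n! = 120 permutations of y under H0): p = 0.083333.
Step 5: alpha = 0.1. reject H0.

tau_b = 0.8000 (C=9, D=1), p = 0.083333, reject H0.


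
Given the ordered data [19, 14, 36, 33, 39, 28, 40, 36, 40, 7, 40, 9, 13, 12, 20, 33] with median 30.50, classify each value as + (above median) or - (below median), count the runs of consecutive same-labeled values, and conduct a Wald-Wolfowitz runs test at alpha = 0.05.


Step 1: Compute median = 30.50; label A = above, B = below.
Labels in order: BBAAABAAABABBBBA  (n_A = 8, n_B = 8)
Step 2: Count runs R = 8.
Step 3: Under H0 (random ordering), E[R] = 2*n_A*n_B/(n_A+n_B) + 1 = 2*8*8/16 + 1 = 9.0000.
        Var[R] = 2*n_A*n_B*(2*n_A*n_B - n_A - n_B) / ((n_A+n_B)^2 * (n_A+n_B-1)) = 14336/3840 = 3.7333.
        SD[R] = 1.9322.
Step 4: Continuity-corrected z = (R + 0.5 - E[R]) / SD[R] = (8 + 0.5 - 9.0000) / 1.9322 = -0.2588.
Step 5: Two-sided p-value via normal approximation = 2*(1 - Phi(|z|)) = 0.795809.
Step 6: alpha = 0.05. fail to reject H0.

R = 8, z = -0.2588, p = 0.795809, fail to reject H0.


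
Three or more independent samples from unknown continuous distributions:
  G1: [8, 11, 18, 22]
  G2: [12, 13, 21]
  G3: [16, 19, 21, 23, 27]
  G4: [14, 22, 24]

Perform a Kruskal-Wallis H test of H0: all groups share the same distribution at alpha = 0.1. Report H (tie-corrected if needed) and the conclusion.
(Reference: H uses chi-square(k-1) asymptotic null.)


Step 1: Combine all N = 15 observations and assign midranks.
sorted (value, group, rank): (8,G1,1), (11,G1,2), (12,G2,3), (13,G2,4), (14,G4,5), (16,G3,6), (18,G1,7), (19,G3,8), (21,G2,9.5), (21,G3,9.5), (22,G1,11.5), (22,G4,11.5), (23,G3,13), (24,G4,14), (27,G3,15)
Step 2: Sum ranks within each group.
R_1 = 21.5 (n_1 = 4)
R_2 = 16.5 (n_2 = 3)
R_3 = 51.5 (n_3 = 5)
R_4 = 30.5 (n_4 = 3)
Step 3: H = 12/(N(N+1)) * sum(R_i^2/n_i) - 3(N+1)
     = 12/(15*16) * (21.5^2/4 + 16.5^2/3 + 51.5^2/5 + 30.5^2/3) - 3*16
     = 0.050000 * 1046.85 - 48
     = 4.342292.
Step 4: Ties present; correction factor C = 1 - 12/(15^3 - 15) = 0.996429. Corrected H = 4.342292 / 0.996429 = 4.357855.
Step 5: Under H0, H ~ chi^2(3); p-value = 0.225325.
Step 6: alpha = 0.1. fail to reject H0.

H = 4.3579, df = 3, p = 0.225325, fail to reject H0.


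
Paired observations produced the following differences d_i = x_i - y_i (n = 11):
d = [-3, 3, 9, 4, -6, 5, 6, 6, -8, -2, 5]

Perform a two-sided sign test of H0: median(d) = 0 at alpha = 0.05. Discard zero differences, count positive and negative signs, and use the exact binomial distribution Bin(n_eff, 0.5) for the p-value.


Step 1: Discard zero differences. Original n = 11; n_eff = number of nonzero differences = 11.
Nonzero differences (with sign): -3, +3, +9, +4, -6, +5, +6, +6, -8, -2, +5
Step 2: Count signs: positive = 7, negative = 4.
Step 3: Under H0: P(positive) = 0.5, so the number of positives S ~ Bin(11, 0.5).
Step 4: Two-sided exact p-value = sum of Bin(11,0.5) probabilities at or below the observed probability = 0.548828.
Step 5: alpha = 0.05. fail to reject H0.

n_eff = 11, pos = 7, neg = 4, p = 0.548828, fail to reject H0.


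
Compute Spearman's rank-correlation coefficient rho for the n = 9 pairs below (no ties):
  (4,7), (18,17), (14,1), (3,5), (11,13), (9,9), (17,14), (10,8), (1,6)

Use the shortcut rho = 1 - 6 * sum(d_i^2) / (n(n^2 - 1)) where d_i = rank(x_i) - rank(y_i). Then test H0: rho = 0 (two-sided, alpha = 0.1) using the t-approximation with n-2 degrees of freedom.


Step 1: Rank x and y separately (midranks; no ties here).
rank(x): 4->3, 18->9, 14->7, 3->2, 11->6, 9->4, 17->8, 10->5, 1->1
rank(y): 7->4, 17->9, 1->1, 5->2, 13->7, 9->6, 14->8, 8->5, 6->3
Step 2: d_i = R_x(i) - R_y(i); compute d_i^2.
  (3-4)^2=1, (9-9)^2=0, (7-1)^2=36, (2-2)^2=0, (6-7)^2=1, (4-6)^2=4, (8-8)^2=0, (5-5)^2=0, (1-3)^2=4
sum(d^2) = 46.
Step 3: rho = 1 - 6*46 / (9*(9^2 - 1)) = 1 - 276/720 = 0.616667.
Step 4: Under H0, t = rho * sqrt((n-2)/(1-rho^2)) = 2.0725 ~ t(7).
Step 5: Two-sided p-value from the t-distribution with 7 df = 0.076929.
Step 6: alpha = 0.1. reject H0.

rho = 0.6167, p = 0.076929, reject H0 at alpha = 0.1.


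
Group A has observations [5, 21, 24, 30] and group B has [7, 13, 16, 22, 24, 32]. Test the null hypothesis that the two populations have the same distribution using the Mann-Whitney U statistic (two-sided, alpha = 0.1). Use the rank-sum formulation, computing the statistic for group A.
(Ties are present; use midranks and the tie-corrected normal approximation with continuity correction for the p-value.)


Step 1: Combine and sort all 10 observations; assign midranks.
sorted (value, group): (5,X), (7,Y), (13,Y), (16,Y), (21,X), (22,Y), (24,X), (24,Y), (30,X), (32,Y)
ranks: 5->1, 7->2, 13->3, 16->4, 21->5, 22->6, 24->7.5, 24->7.5, 30->9, 32->10
Step 2: Rank sum for X: R1 = 1 + 5 + 7.5 + 9 = 22.5.
Step 3: U_X = R1 - n1(n1+1)/2 = 22.5 - 4*5/2 = 22.5 - 10 = 12.5.
       U_Y = n1*n2 - U_X = 24 - 12.5 = 11.5.
Step 4: Ties are present, so use the tie-corrected normal approximation (with continuity correction) for the p-value.
Step 5: p-value = 1.000000; compare to alpha = 0.1. fail to reject H0.

U_X = 12.5, p = 1.000000, fail to reject H0 at alpha = 0.1.


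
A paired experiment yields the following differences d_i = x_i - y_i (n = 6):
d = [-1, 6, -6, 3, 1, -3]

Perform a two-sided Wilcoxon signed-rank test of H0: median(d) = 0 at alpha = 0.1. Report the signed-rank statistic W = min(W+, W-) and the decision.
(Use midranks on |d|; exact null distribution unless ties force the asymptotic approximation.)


Step 1: Drop any zero differences (none here) and take |d_i|.
|d| = [1, 6, 6, 3, 1, 3]
Step 2: Midrank |d_i| (ties get averaged ranks).
ranks: |1|->1.5, |6|->5.5, |6|->5.5, |3|->3.5, |1|->1.5, |3|->3.5
Step 3: Attach original signs; sum ranks with positive sign and with negative sign.
W+ = 5.5 + 3.5 + 1.5 = 10.5
W- = 1.5 + 5.5 + 3.5 = 10.5
(Check: W+ + W- = 21 should equal n(n+1)/2 = 21.)
Step 4: Test statistic W = min(W+, W-) = 10.5.
Step 5: Ties in |d|, so use the tie-corrected normal approximation.
        E[W] = n(n+1)/4 = 6*7/4 = 10.5.
        Tie groups: |d|=1 (t=2), |d|=3 (t=2), |d|=6 (t=2); sum(t^3 - t) = 18.
        Var[W] = n(n+1)(2n+1)/24 - sum(t^3-t)/48 = 546/24 - 18/48 = 22.375.
        z = (W - E[W]) / sqrt(Var[W]) = (10.5 - 10.5) / 4.7302 = 0.0000.
        Two-sided p = 2*Phi(z) = 1.000000.
Step 6: alpha = 0.1. fail to reject H0.

W+ = 10.5, W- = 10.5, W = min = 10.5, p = 1.000000, fail to reject H0.


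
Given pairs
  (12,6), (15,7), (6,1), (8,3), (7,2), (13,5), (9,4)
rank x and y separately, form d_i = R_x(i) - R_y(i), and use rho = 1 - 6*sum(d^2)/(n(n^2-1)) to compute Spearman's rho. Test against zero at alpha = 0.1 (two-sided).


Step 1: Rank x and y separately (midranks; no ties here).
rank(x): 12->5, 15->7, 6->1, 8->3, 7->2, 13->6, 9->4
rank(y): 6->6, 7->7, 1->1, 3->3, 2->2, 5->5, 4->4
Step 2: d_i = R_x(i) - R_y(i); compute d_i^2.
  (5-6)^2=1, (7-7)^2=0, (1-1)^2=0, (3-3)^2=0, (2-2)^2=0, (6-5)^2=1, (4-4)^2=0
sum(d^2) = 2.
Step 3: rho = 1 - 6*2 / (7*(7^2 - 1)) = 1 - 12/336 = 0.964286.
Step 4: Under H0, t = rho * sqrt((n-2)/(1-rho^2)) = 8.1408 ~ t(5).
Step 5: Two-sided p-value from the t-distribution with 5 df = 0.000454.
Step 6: alpha = 0.1. reject H0.

rho = 0.9643, p = 0.000454, reject H0 at alpha = 0.1.


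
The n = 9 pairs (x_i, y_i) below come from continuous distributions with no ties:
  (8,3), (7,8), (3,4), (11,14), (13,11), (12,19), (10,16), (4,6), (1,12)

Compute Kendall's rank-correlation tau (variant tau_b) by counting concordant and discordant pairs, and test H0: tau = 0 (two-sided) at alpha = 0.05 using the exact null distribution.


Step 1: Enumerate the 36 unordered pairs (i,j) with i<j and classify each by sign(x_j-x_i) * sign(y_j-y_i).
  (1,2):dx=-1,dy=+5->D; (1,3):dx=-5,dy=+1->D; (1,4):dx=+3,dy=+11->C; (1,5):dx=+5,dy=+8->C
  (1,6):dx=+4,dy=+16->C; (1,7):dx=+2,dy=+13->C; (1,8):dx=-4,dy=+3->D; (1,9):dx=-7,dy=+9->D
  (2,3):dx=-4,dy=-4->C; (2,4):dx=+4,dy=+6->C; (2,5):dx=+6,dy=+3->C; (2,6):dx=+5,dy=+11->C
  (2,7):dx=+3,dy=+8->C; (2,8):dx=-3,dy=-2->C; (2,9):dx=-6,dy=+4->D; (3,4):dx=+8,dy=+10->C
  (3,5):dx=+10,dy=+7->C; (3,6):dx=+9,dy=+15->C; (3,7):dx=+7,dy=+12->C; (3,8):dx=+1,dy=+2->C
  (3,9):dx=-2,dy=+8->D; (4,5):dx=+2,dy=-3->D; (4,6):dx=+1,dy=+5->C; (4,7):dx=-1,dy=+2->D
  (4,8):dx=-7,dy=-8->C; (4,9):dx=-10,dy=-2->C; (5,6):dx=-1,dy=+8->D; (5,7):dx=-3,dy=+5->D
  (5,8):dx=-9,dy=-5->C; (5,9):dx=-12,dy=+1->D; (6,7):dx=-2,dy=-3->C; (6,8):dx=-8,dy=-13->C
  (6,9):dx=-11,dy=-7->C; (7,8):dx=-6,dy=-10->C; (7,9):dx=-9,dy=-4->C; (8,9):dx=-3,dy=+6->D
Step 2: C = 24, D = 12, total pairs = 36.
Step 3: tau = (C - D)/(n(n-1)/2) = (24 - 12)/36 = 0.333333.
Step 4: Exact two-sided p-value (enumerate n! = 362880 permutations of y under H0): p = 0.259518.
Step 5: alpha = 0.05. fail to reject H0.

tau_b = 0.3333 (C=24, D=12), p = 0.259518, fail to reject H0.


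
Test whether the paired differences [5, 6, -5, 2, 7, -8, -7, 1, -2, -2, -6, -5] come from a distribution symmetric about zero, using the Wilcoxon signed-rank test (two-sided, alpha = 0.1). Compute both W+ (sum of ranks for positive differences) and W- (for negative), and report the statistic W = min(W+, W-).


Step 1: Drop any zero differences (none here) and take |d_i|.
|d| = [5, 6, 5, 2, 7, 8, 7, 1, 2, 2, 6, 5]
Step 2: Midrank |d_i| (ties get averaged ranks).
ranks: |5|->6, |6|->8.5, |5|->6, |2|->3, |7|->10.5, |8|->12, |7|->10.5, |1|->1, |2|->3, |2|->3, |6|->8.5, |5|->6
Step 3: Attach original signs; sum ranks with positive sign and with negative sign.
W+ = 6 + 8.5 + 3 + 10.5 + 1 = 29
W- = 6 + 12 + 10.5 + 3 + 3 + 8.5 + 6 = 49
(Check: W+ + W- = 78 should equal n(n+1)/2 = 78.)
Step 4: Test statistic W = min(W+, W-) = 29.
Step 5: Ties in |d|, so use the tie-corrected normal approximation.
        E[W] = n(n+1)/4 = 12*13/4 = 39.
        Tie groups: |d|=2 (t=3), |d|=5 (t=3), |d|=6 (t=2), |d|=7 (t=2); sum(t^3 - t) = 60.
        Var[W] = n(n+1)(2n+1)/24 - sum(t^3-t)/48 = 3900/24 - 60/48 = 161.25.
        z = (W - E[W]) / sqrt(Var[W]) = (29 - 39) / 12.6984 = -0.7875.
        Two-sided p = 2*Phi(z) = 0.430990.
Step 6: alpha = 0.1. fail to reject H0.

W+ = 29, W- = 49, W = min = 29, p = 0.430990, fail to reject H0.


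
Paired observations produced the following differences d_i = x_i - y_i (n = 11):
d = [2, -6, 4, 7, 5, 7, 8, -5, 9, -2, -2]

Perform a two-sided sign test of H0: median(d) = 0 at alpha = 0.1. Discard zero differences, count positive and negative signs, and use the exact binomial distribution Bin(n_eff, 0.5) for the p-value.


Step 1: Discard zero differences. Original n = 11; n_eff = number of nonzero differences = 11.
Nonzero differences (with sign): +2, -6, +4, +7, +5, +7, +8, -5, +9, -2, -2
Step 2: Count signs: positive = 7, negative = 4.
Step 3: Under H0: P(positive) = 0.5, so the number of positives S ~ Bin(11, 0.5).
Step 4: Two-sided exact p-value = sum of Bin(11,0.5) probabilities at or below the observed probability = 0.548828.
Step 5: alpha = 0.1. fail to reject H0.

n_eff = 11, pos = 7, neg = 4, p = 0.548828, fail to reject H0.


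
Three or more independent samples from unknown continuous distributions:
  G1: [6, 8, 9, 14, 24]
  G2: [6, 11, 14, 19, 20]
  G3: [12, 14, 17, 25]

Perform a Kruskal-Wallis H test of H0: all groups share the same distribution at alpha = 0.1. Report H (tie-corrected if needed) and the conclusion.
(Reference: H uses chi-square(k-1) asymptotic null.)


Step 1: Combine all N = 14 observations and assign midranks.
sorted (value, group, rank): (6,G1,1.5), (6,G2,1.5), (8,G1,3), (9,G1,4), (11,G2,5), (12,G3,6), (14,G1,8), (14,G2,8), (14,G3,8), (17,G3,10), (19,G2,11), (20,G2,12), (24,G1,13), (25,G3,14)
Step 2: Sum ranks within each group.
R_1 = 29.5 (n_1 = 5)
R_2 = 37.5 (n_2 = 5)
R_3 = 38 (n_3 = 4)
Step 3: H = 12/(N(N+1)) * sum(R_i^2/n_i) - 3(N+1)
     = 12/(14*15) * (29.5^2/5 + 37.5^2/5 + 38^2/4) - 3*15
     = 0.057143 * 816.3 - 45
     = 1.645714.
Step 4: Ties present; correction factor C = 1 - 30/(14^3 - 14) = 0.989011. Corrected H = 1.645714 / 0.989011 = 1.664000.
Step 5: Under H0, H ~ chi^2(2); p-value = 0.435178.
Step 6: alpha = 0.1. fail to reject H0.

H = 1.6640, df = 2, p = 0.435178, fail to reject H0.


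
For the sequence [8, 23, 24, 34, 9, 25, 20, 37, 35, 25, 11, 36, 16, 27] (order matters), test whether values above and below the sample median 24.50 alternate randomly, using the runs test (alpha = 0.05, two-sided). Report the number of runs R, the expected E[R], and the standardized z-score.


Step 1: Compute median = 24.50; label A = above, B = below.
Labels in order: BBBABABAAABABA  (n_A = 7, n_B = 7)
Step 2: Count runs R = 10.
Step 3: Under H0 (random ordering), E[R] = 2*n_A*n_B/(n_A+n_B) + 1 = 2*7*7/14 + 1 = 8.0000.
        Var[R] = 2*n_A*n_B*(2*n_A*n_B - n_A - n_B) / ((n_A+n_B)^2 * (n_A+n_B-1)) = 8232/2548 = 3.2308.
        SD[R] = 1.7974.
Step 4: Continuity-corrected z = (R - 0.5 - E[R]) / SD[R] = (10 - 0.5 - 8.0000) / 1.7974 = 0.8345.
Step 5: Two-sided p-value via normal approximation = 2*(1 - Phi(|z|)) = 0.403986.
Step 6: alpha = 0.05. fail to reject H0.

R = 10, z = 0.8345, p = 0.403986, fail to reject H0.


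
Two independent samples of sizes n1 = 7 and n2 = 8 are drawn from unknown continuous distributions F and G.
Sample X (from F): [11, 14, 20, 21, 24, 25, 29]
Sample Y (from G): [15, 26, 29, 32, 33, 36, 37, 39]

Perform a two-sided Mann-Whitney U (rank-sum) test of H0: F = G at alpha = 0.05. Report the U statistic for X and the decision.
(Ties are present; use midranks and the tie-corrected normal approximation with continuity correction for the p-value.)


Step 1: Combine and sort all 15 observations; assign midranks.
sorted (value, group): (11,X), (14,X), (15,Y), (20,X), (21,X), (24,X), (25,X), (26,Y), (29,X), (29,Y), (32,Y), (33,Y), (36,Y), (37,Y), (39,Y)
ranks: 11->1, 14->2, 15->3, 20->4, 21->5, 24->6, 25->7, 26->8, 29->9.5, 29->9.5, 32->11, 33->12, 36->13, 37->14, 39->15
Step 2: Rank sum for X: R1 = 1 + 2 + 4 + 5 + 6 + 7 + 9.5 = 34.5.
Step 3: U_X = R1 - n1(n1+1)/2 = 34.5 - 7*8/2 = 34.5 - 28 = 6.5.
       U_Y = n1*n2 - U_X = 56 - 6.5 = 49.5.
Step 4: Ties are present, so use the tie-corrected normal approximation (with continuity correction) for the p-value.
Step 5: p-value = 0.014997; compare to alpha = 0.05. reject H0.

U_X = 6.5, p = 0.014997, reject H0 at alpha = 0.05.


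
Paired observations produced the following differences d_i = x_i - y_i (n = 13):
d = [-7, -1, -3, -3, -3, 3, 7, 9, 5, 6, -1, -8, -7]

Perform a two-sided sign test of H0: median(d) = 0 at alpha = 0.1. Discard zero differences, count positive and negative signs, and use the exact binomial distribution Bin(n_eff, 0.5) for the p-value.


Step 1: Discard zero differences. Original n = 13; n_eff = number of nonzero differences = 13.
Nonzero differences (with sign): -7, -1, -3, -3, -3, +3, +7, +9, +5, +6, -1, -8, -7
Step 2: Count signs: positive = 5, negative = 8.
Step 3: Under H0: P(positive) = 0.5, so the number of positives S ~ Bin(13, 0.5).
Step 4: Two-sided exact p-value = sum of Bin(13,0.5) probabilities at or below the observed probability = 0.581055.
Step 5: alpha = 0.1. fail to reject H0.

n_eff = 13, pos = 5, neg = 8, p = 0.581055, fail to reject H0.


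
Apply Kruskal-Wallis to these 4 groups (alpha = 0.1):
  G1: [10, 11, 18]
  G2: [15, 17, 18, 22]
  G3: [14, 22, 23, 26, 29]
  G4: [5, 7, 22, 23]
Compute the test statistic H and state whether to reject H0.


Step 1: Combine all N = 16 observations and assign midranks.
sorted (value, group, rank): (5,G4,1), (7,G4,2), (10,G1,3), (11,G1,4), (14,G3,5), (15,G2,6), (17,G2,7), (18,G1,8.5), (18,G2,8.5), (22,G2,11), (22,G3,11), (22,G4,11), (23,G3,13.5), (23,G4,13.5), (26,G3,15), (29,G3,16)
Step 2: Sum ranks within each group.
R_1 = 15.5 (n_1 = 3)
R_2 = 32.5 (n_2 = 4)
R_3 = 60.5 (n_3 = 5)
R_4 = 27.5 (n_4 = 4)
Step 3: H = 12/(N(N+1)) * sum(R_i^2/n_i) - 3(N+1)
     = 12/(16*17) * (15.5^2/3 + 32.5^2/4 + 60.5^2/5 + 27.5^2/4) - 3*17
     = 0.044118 * 1265.26 - 51
     = 4.820221.
Step 4: Ties present; correction factor C = 1 - 36/(16^3 - 16) = 0.991176. Corrected H = 4.820221 / 0.991176 = 4.863131.
Step 5: Under H0, H ~ chi^2(3); p-value = 0.182098.
Step 6: alpha = 0.1. fail to reject H0.

H = 4.8631, df = 3, p = 0.182098, fail to reject H0.


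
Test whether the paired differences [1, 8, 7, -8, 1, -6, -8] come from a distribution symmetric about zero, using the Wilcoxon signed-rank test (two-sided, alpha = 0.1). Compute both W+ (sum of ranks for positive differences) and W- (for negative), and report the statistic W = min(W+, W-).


Step 1: Drop any zero differences (none here) and take |d_i|.
|d| = [1, 8, 7, 8, 1, 6, 8]
Step 2: Midrank |d_i| (ties get averaged ranks).
ranks: |1|->1.5, |8|->6, |7|->4, |8|->6, |1|->1.5, |6|->3, |8|->6
Step 3: Attach original signs; sum ranks with positive sign and with negative sign.
W+ = 1.5 + 6 + 4 + 1.5 = 13
W- = 6 + 3 + 6 = 15
(Check: W+ + W- = 28 should equal n(n+1)/2 = 28.)
Step 4: Test statistic W = min(W+, W-) = 13.
Step 5: Ties in |d|, so use the tie-corrected normal approximation.
        E[W] = n(n+1)/4 = 7*8/4 = 14.
        Tie groups: |d|=1 (t=2), |d|=8 (t=3); sum(t^3 - t) = 30.
        Var[W] = n(n+1)(2n+1)/24 - sum(t^3-t)/48 = 840/24 - 30/48 = 34.375.
        z = (W - E[W]) / sqrt(Var[W]) = (13 - 14) / 5.8630 = -0.1706.
        Two-sided p = 2*Phi(z) = 0.864569.
Step 6: alpha = 0.1. fail to reject H0.

W+ = 13, W- = 15, W = min = 13, p = 0.864569, fail to reject H0.


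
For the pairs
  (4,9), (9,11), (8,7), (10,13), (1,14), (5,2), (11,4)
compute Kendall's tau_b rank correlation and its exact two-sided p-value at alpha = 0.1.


Step 1: Enumerate the 21 unordered pairs (i,j) with i<j and classify each by sign(x_j-x_i) * sign(y_j-y_i).
  (1,2):dx=+5,dy=+2->C; (1,3):dx=+4,dy=-2->D; (1,4):dx=+6,dy=+4->C; (1,5):dx=-3,dy=+5->D
  (1,6):dx=+1,dy=-7->D; (1,7):dx=+7,dy=-5->D; (2,3):dx=-1,dy=-4->C; (2,4):dx=+1,dy=+2->C
  (2,5):dx=-8,dy=+3->D; (2,6):dx=-4,dy=-9->C; (2,7):dx=+2,dy=-7->D; (3,4):dx=+2,dy=+6->C
  (3,5):dx=-7,dy=+7->D; (3,6):dx=-3,dy=-5->C; (3,7):dx=+3,dy=-3->D; (4,5):dx=-9,dy=+1->D
  (4,6):dx=-5,dy=-11->C; (4,7):dx=+1,dy=-9->D; (5,6):dx=+4,dy=-12->D; (5,7):dx=+10,dy=-10->D
  (6,7):dx=+6,dy=+2->C
Step 2: C = 9, D = 12, total pairs = 21.
Step 3: tau = (C - D)/(n(n-1)/2) = (9 - 12)/21 = -0.142857.
Step 4: Exact two-sided p-value (enumerate n! = 5040 permutations of y under H0): p = 0.772619.
Step 5: alpha = 0.1. fail to reject H0.

tau_b = -0.1429 (C=9, D=12), p = 0.772619, fail to reject H0.


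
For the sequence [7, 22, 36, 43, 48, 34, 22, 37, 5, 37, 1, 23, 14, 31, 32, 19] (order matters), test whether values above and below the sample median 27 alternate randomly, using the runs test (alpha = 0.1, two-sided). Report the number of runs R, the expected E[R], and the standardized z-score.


Step 1: Compute median = 27; label A = above, B = below.
Labels in order: BBAAAABABABBBAAB  (n_A = 8, n_B = 8)
Step 2: Count runs R = 9.
Step 3: Under H0 (random ordering), E[R] = 2*n_A*n_B/(n_A+n_B) + 1 = 2*8*8/16 + 1 = 9.0000.
        Var[R] = 2*n_A*n_B*(2*n_A*n_B - n_A - n_B) / ((n_A+n_B)^2 * (n_A+n_B-1)) = 14336/3840 = 3.7333.
        SD[R] = 1.9322.
Step 4: R = E[R], so z = 0 with no continuity correction.
Step 5: Two-sided p-value via normal approximation = 2*(1 - Phi(|z|)) = 1.000000.
Step 6: alpha = 0.1. fail to reject H0.

R = 9, z = 0.0000, p = 1.000000, fail to reject H0.


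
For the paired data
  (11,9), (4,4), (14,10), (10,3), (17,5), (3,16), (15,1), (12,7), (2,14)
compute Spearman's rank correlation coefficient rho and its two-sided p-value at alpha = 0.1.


Step 1: Rank x and y separately (midranks; no ties here).
rank(x): 11->5, 4->3, 14->7, 10->4, 17->9, 3->2, 15->8, 12->6, 2->1
rank(y): 9->6, 4->3, 10->7, 3->2, 5->4, 16->9, 1->1, 7->5, 14->8
Step 2: d_i = R_x(i) - R_y(i); compute d_i^2.
  (5-6)^2=1, (3-3)^2=0, (7-7)^2=0, (4-2)^2=4, (9-4)^2=25, (2-9)^2=49, (8-1)^2=49, (6-5)^2=1, (1-8)^2=49
sum(d^2) = 178.
Step 3: rho = 1 - 6*178 / (9*(9^2 - 1)) = 1 - 1068/720 = -0.483333.
Step 4: Under H0, t = rho * sqrt((n-2)/(1-rho^2)) = -1.4607 ~ t(7).
Step 5: Two-sided p-value from the t-distribution with 7 df = 0.187470.
Step 6: alpha = 0.1. fail to reject H0.

rho = -0.4833, p = 0.187470, fail to reject H0 at alpha = 0.1.


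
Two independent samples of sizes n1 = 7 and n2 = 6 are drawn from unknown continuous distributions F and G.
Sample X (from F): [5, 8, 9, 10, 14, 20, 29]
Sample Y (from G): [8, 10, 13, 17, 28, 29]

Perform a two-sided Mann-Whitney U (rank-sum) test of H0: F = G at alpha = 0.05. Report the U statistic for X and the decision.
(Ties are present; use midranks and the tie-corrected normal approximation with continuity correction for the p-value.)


Step 1: Combine and sort all 13 observations; assign midranks.
sorted (value, group): (5,X), (8,X), (8,Y), (9,X), (10,X), (10,Y), (13,Y), (14,X), (17,Y), (20,X), (28,Y), (29,X), (29,Y)
ranks: 5->1, 8->2.5, 8->2.5, 9->4, 10->5.5, 10->5.5, 13->7, 14->8, 17->9, 20->10, 28->11, 29->12.5, 29->12.5
Step 2: Rank sum for X: R1 = 1 + 2.5 + 4 + 5.5 + 8 + 10 + 12.5 = 43.5.
Step 3: U_X = R1 - n1(n1+1)/2 = 43.5 - 7*8/2 = 43.5 - 28 = 15.5.
       U_Y = n1*n2 - U_X = 42 - 15.5 = 26.5.
Step 4: Ties are present, so use the tie-corrected normal approximation (with continuity correction) for the p-value.
Step 5: p-value = 0.473221; compare to alpha = 0.05. fail to reject H0.

U_X = 15.5, p = 0.473221, fail to reject H0 at alpha = 0.05.


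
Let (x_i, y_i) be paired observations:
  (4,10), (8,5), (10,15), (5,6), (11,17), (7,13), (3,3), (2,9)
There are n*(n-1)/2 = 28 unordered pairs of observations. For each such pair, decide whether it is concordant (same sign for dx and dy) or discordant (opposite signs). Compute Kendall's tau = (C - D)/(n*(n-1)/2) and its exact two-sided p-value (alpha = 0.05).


Step 1: Enumerate the 28 unordered pairs (i,j) with i<j and classify each by sign(x_j-x_i) * sign(y_j-y_i).
  (1,2):dx=+4,dy=-5->D; (1,3):dx=+6,dy=+5->C; (1,4):dx=+1,dy=-4->D; (1,5):dx=+7,dy=+7->C
  (1,6):dx=+3,dy=+3->C; (1,7):dx=-1,dy=-7->C; (1,8):dx=-2,dy=-1->C; (2,3):dx=+2,dy=+10->C
  (2,4):dx=-3,dy=+1->D; (2,5):dx=+3,dy=+12->C; (2,6):dx=-1,dy=+8->D; (2,7):dx=-5,dy=-2->C
  (2,8):dx=-6,dy=+4->D; (3,4):dx=-5,dy=-9->C; (3,5):dx=+1,dy=+2->C; (3,6):dx=-3,dy=-2->C
  (3,7):dx=-7,dy=-12->C; (3,8):dx=-8,dy=-6->C; (4,5):dx=+6,dy=+11->C; (4,6):dx=+2,dy=+7->C
  (4,7):dx=-2,dy=-3->C; (4,8):dx=-3,dy=+3->D; (5,6):dx=-4,dy=-4->C; (5,7):dx=-8,dy=-14->C
  (5,8):dx=-9,dy=-8->C; (6,7):dx=-4,dy=-10->C; (6,8):dx=-5,dy=-4->C; (7,8):dx=-1,dy=+6->D
Step 2: C = 21, D = 7, total pairs = 28.
Step 3: tau = (C - D)/(n(n-1)/2) = (21 - 7)/28 = 0.500000.
Step 4: Exact two-sided p-value (enumerate n! = 40320 permutations of y under H0): p = 0.108681.
Step 5: alpha = 0.05. fail to reject H0.

tau_b = 0.5000 (C=21, D=7), p = 0.108681, fail to reject H0.


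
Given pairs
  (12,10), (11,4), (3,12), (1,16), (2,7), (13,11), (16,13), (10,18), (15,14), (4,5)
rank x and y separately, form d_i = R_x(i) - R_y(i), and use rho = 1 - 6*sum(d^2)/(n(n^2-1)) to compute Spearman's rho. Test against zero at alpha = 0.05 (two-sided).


Step 1: Rank x and y separately (midranks; no ties here).
rank(x): 12->7, 11->6, 3->3, 1->1, 2->2, 13->8, 16->10, 10->5, 15->9, 4->4
rank(y): 10->4, 4->1, 12->6, 16->9, 7->3, 11->5, 13->7, 18->10, 14->8, 5->2
Step 2: d_i = R_x(i) - R_y(i); compute d_i^2.
  (7-4)^2=9, (6-1)^2=25, (3-6)^2=9, (1-9)^2=64, (2-3)^2=1, (8-5)^2=9, (10-7)^2=9, (5-10)^2=25, (9-8)^2=1, (4-2)^2=4
sum(d^2) = 156.
Step 3: rho = 1 - 6*156 / (10*(10^2 - 1)) = 1 - 936/990 = 0.054545.
Step 4: Under H0, t = rho * sqrt((n-2)/(1-rho^2)) = 0.1545 ~ t(8).
Step 5: Two-sided p-value from the t-distribution with 8 df = 0.881036.
Step 6: alpha = 0.05. fail to reject H0.

rho = 0.0545, p = 0.881036, fail to reject H0 at alpha = 0.05.


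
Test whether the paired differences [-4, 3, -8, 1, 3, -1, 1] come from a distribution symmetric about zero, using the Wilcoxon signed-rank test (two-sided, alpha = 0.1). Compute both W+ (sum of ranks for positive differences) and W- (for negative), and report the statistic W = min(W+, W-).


Step 1: Drop any zero differences (none here) and take |d_i|.
|d| = [4, 3, 8, 1, 3, 1, 1]
Step 2: Midrank |d_i| (ties get averaged ranks).
ranks: |4|->6, |3|->4.5, |8|->7, |1|->2, |3|->4.5, |1|->2, |1|->2
Step 3: Attach original signs; sum ranks with positive sign and with negative sign.
W+ = 4.5 + 2 + 4.5 + 2 = 13
W- = 6 + 7 + 2 = 15
(Check: W+ + W- = 28 should equal n(n+1)/2 = 28.)
Step 4: Test statistic W = min(W+, W-) = 13.
Step 5: Ties in |d|, so use the tie-corrected normal approximation.
        E[W] = n(n+1)/4 = 7*8/4 = 14.
        Tie groups: |d|=1 (t=3), |d|=3 (t=2); sum(t^3 - t) = 30.
        Var[W] = n(n+1)(2n+1)/24 - sum(t^3-t)/48 = 840/24 - 30/48 = 34.375.
        z = (W - E[W]) / sqrt(Var[W]) = (13 - 14) / 5.8630 = -0.1706.
        Two-sided p = 2*Phi(z) = 0.864569.
Step 6: alpha = 0.1. fail to reject H0.

W+ = 13, W- = 15, W = min = 13, p = 0.864569, fail to reject H0.


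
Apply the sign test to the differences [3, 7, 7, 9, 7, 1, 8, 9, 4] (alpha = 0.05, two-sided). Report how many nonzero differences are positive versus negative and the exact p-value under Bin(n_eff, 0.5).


Step 1: Discard zero differences. Original n = 9; n_eff = number of nonzero differences = 9.
Nonzero differences (with sign): +3, +7, +7, +9, +7, +1, +8, +9, +4
Step 2: Count signs: positive = 9, negative = 0.
Step 3: Under H0: P(positive) = 0.5, so the number of positives S ~ Bin(9, 0.5).
Step 4: Two-sided exact p-value = sum of Bin(9,0.5) probabilities at or below the observed probability = 0.003906.
Step 5: alpha = 0.05. reject H0.

n_eff = 9, pos = 9, neg = 0, p = 0.003906, reject H0.


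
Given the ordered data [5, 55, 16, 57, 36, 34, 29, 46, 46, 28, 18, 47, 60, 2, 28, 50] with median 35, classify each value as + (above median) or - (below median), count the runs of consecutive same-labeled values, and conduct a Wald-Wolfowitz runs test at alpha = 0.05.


Step 1: Compute median = 35; label A = above, B = below.
Labels in order: BABAABBAABBAABBA  (n_A = 8, n_B = 8)
Step 2: Count runs R = 10.
Step 3: Under H0 (random ordering), E[R] = 2*n_A*n_B/(n_A+n_B) + 1 = 2*8*8/16 + 1 = 9.0000.
        Var[R] = 2*n_A*n_B*(2*n_A*n_B - n_A - n_B) / ((n_A+n_B)^2 * (n_A+n_B-1)) = 14336/3840 = 3.7333.
        SD[R] = 1.9322.
Step 4: Continuity-corrected z = (R - 0.5 - E[R]) / SD[R] = (10 - 0.5 - 9.0000) / 1.9322 = 0.2588.
Step 5: Two-sided p-value via normal approximation = 2*(1 - Phi(|z|)) = 0.795809.
Step 6: alpha = 0.05. fail to reject H0.

R = 10, z = 0.2588, p = 0.795809, fail to reject H0.


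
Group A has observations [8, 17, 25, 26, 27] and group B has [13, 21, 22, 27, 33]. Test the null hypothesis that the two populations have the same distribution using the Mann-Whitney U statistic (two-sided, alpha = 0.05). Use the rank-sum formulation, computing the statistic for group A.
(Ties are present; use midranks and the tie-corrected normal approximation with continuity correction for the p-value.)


Step 1: Combine and sort all 10 observations; assign midranks.
sorted (value, group): (8,X), (13,Y), (17,X), (21,Y), (22,Y), (25,X), (26,X), (27,X), (27,Y), (33,Y)
ranks: 8->1, 13->2, 17->3, 21->4, 22->5, 25->6, 26->7, 27->8.5, 27->8.5, 33->10
Step 2: Rank sum for X: R1 = 1 + 3 + 6 + 7 + 8.5 = 25.5.
Step 3: U_X = R1 - n1(n1+1)/2 = 25.5 - 5*6/2 = 25.5 - 15 = 10.5.
       U_Y = n1*n2 - U_X = 25 - 10.5 = 14.5.
Step 4: Ties are present, so use the tie-corrected normal approximation (with continuity correction) for the p-value.
Step 5: p-value = 0.753298; compare to alpha = 0.05. fail to reject H0.

U_X = 10.5, p = 0.753298, fail to reject H0 at alpha = 0.05.


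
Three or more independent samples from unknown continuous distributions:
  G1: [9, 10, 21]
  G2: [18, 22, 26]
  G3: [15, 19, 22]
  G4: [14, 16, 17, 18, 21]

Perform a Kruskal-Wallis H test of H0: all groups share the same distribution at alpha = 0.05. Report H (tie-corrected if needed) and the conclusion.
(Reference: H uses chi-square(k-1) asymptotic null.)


Step 1: Combine all N = 14 observations and assign midranks.
sorted (value, group, rank): (9,G1,1), (10,G1,2), (14,G4,3), (15,G3,4), (16,G4,5), (17,G4,6), (18,G2,7.5), (18,G4,7.5), (19,G3,9), (21,G1,10.5), (21,G4,10.5), (22,G2,12.5), (22,G3,12.5), (26,G2,14)
Step 2: Sum ranks within each group.
R_1 = 13.5 (n_1 = 3)
R_2 = 34 (n_2 = 3)
R_3 = 25.5 (n_3 = 3)
R_4 = 32 (n_4 = 5)
Step 3: H = 12/(N(N+1)) * sum(R_i^2/n_i) - 3(N+1)
     = 12/(14*15) * (13.5^2/3 + 34^2/3 + 25.5^2/3 + 32^2/5) - 3*15
     = 0.057143 * 867.633 - 45
     = 4.579048.
Step 4: Ties present; correction factor C = 1 - 18/(14^3 - 14) = 0.993407. Corrected H = 4.579048 / 0.993407 = 4.609440.
Step 5: Under H0, H ~ chi^2(3); p-value = 0.202734.
Step 6: alpha = 0.05. fail to reject H0.

H = 4.6094, df = 3, p = 0.202734, fail to reject H0.


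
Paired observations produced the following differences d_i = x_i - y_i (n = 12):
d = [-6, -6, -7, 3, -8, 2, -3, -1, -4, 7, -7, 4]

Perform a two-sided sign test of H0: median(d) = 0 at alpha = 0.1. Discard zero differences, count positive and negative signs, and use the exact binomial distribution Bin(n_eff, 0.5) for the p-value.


Step 1: Discard zero differences. Original n = 12; n_eff = number of nonzero differences = 12.
Nonzero differences (with sign): -6, -6, -7, +3, -8, +2, -3, -1, -4, +7, -7, +4
Step 2: Count signs: positive = 4, negative = 8.
Step 3: Under H0: P(positive) = 0.5, so the number of positives S ~ Bin(12, 0.5).
Step 4: Two-sided exact p-value = sum of Bin(12,0.5) probabilities at or below the observed probability = 0.387695.
Step 5: alpha = 0.1. fail to reject H0.

n_eff = 12, pos = 4, neg = 8, p = 0.387695, fail to reject H0.


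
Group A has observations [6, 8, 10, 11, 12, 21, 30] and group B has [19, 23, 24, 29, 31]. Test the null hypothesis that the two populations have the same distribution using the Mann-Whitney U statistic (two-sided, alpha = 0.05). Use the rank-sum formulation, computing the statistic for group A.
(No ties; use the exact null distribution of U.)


Step 1: Combine and sort all 12 observations; assign midranks.
sorted (value, group): (6,X), (8,X), (10,X), (11,X), (12,X), (19,Y), (21,X), (23,Y), (24,Y), (29,Y), (30,X), (31,Y)
ranks: 6->1, 8->2, 10->3, 11->4, 12->5, 19->6, 21->7, 23->8, 24->9, 29->10, 30->11, 31->12
Step 2: Rank sum for X: R1 = 1 + 2 + 3 + 4 + 5 + 7 + 11 = 33.
Step 3: U_X = R1 - n1(n1+1)/2 = 33 - 7*8/2 = 33 - 28 = 5.
       U_Y = n1*n2 - U_X = 35 - 5 = 30.
Step 4: No ties, so the exact null distribution of U (based on enumerating the C(12,7) = 792 equally likely rank assignments) gives the two-sided p-value.
Step 5: p-value = 0.047980; compare to alpha = 0.05. reject H0.

U_X = 5, p = 0.047980, reject H0 at alpha = 0.05.


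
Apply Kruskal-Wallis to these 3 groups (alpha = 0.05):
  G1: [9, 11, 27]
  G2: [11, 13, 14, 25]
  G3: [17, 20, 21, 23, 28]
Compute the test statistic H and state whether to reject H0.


Step 1: Combine all N = 12 observations and assign midranks.
sorted (value, group, rank): (9,G1,1), (11,G1,2.5), (11,G2,2.5), (13,G2,4), (14,G2,5), (17,G3,6), (20,G3,7), (21,G3,8), (23,G3,9), (25,G2,10), (27,G1,11), (28,G3,12)
Step 2: Sum ranks within each group.
R_1 = 14.5 (n_1 = 3)
R_2 = 21.5 (n_2 = 4)
R_3 = 42 (n_3 = 5)
Step 3: H = 12/(N(N+1)) * sum(R_i^2/n_i) - 3(N+1)
     = 12/(12*13) * (14.5^2/3 + 21.5^2/4 + 42^2/5) - 3*13
     = 0.076923 * 538.446 - 39
     = 2.418910.
Step 4: Ties present; correction factor C = 1 - 6/(12^3 - 12) = 0.996503. Corrected H = 2.418910 / 0.996503 = 2.427398.
Step 5: Under H0, H ~ chi^2(2); p-value = 0.297096.
Step 6: alpha = 0.05. fail to reject H0.

H = 2.4274, df = 2, p = 0.297096, fail to reject H0.


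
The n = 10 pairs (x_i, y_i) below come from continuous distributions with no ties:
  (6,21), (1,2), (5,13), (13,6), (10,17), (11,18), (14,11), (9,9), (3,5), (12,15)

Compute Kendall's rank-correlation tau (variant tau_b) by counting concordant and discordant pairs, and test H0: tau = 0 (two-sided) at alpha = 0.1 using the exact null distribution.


Step 1: Enumerate the 45 unordered pairs (i,j) with i<j and classify each by sign(x_j-x_i) * sign(y_j-y_i).
  (1,2):dx=-5,dy=-19->C; (1,3):dx=-1,dy=-8->C; (1,4):dx=+7,dy=-15->D; (1,5):dx=+4,dy=-4->D
  (1,6):dx=+5,dy=-3->D; (1,7):dx=+8,dy=-10->D; (1,8):dx=+3,dy=-12->D; (1,9):dx=-3,dy=-16->C
  (1,10):dx=+6,dy=-6->D; (2,3):dx=+4,dy=+11->C; (2,4):dx=+12,dy=+4->C; (2,5):dx=+9,dy=+15->C
  (2,6):dx=+10,dy=+16->C; (2,7):dx=+13,dy=+9->C; (2,8):dx=+8,dy=+7->C; (2,9):dx=+2,dy=+3->C
  (2,10):dx=+11,dy=+13->C; (3,4):dx=+8,dy=-7->D; (3,5):dx=+5,dy=+4->C; (3,6):dx=+6,dy=+5->C
  (3,7):dx=+9,dy=-2->D; (3,8):dx=+4,dy=-4->D; (3,9):dx=-2,dy=-8->C; (3,10):dx=+7,dy=+2->C
  (4,5):dx=-3,dy=+11->D; (4,6):dx=-2,dy=+12->D; (4,7):dx=+1,dy=+5->C; (4,8):dx=-4,dy=+3->D
  (4,9):dx=-10,dy=-1->C; (4,10):dx=-1,dy=+9->D; (5,6):dx=+1,dy=+1->C; (5,7):dx=+4,dy=-6->D
  (5,8):dx=-1,dy=-8->C; (5,9):dx=-7,dy=-12->C; (5,10):dx=+2,dy=-2->D; (6,7):dx=+3,dy=-7->D
  (6,8):dx=-2,dy=-9->C; (6,9):dx=-8,dy=-13->C; (6,10):dx=+1,dy=-3->D; (7,8):dx=-5,dy=-2->C
  (7,9):dx=-11,dy=-6->C; (7,10):dx=-2,dy=+4->D; (8,9):dx=-6,dy=-4->C; (8,10):dx=+3,dy=+6->C
  (9,10):dx=+9,dy=+10->C
Step 2: C = 27, D = 18, total pairs = 45.
Step 3: tau = (C - D)/(n(n-1)/2) = (27 - 18)/45 = 0.200000.
Step 4: Exact two-sided p-value (enumerate n! = 3628800 permutations of y under H0): p = 0.484313.
Step 5: alpha = 0.1. fail to reject H0.

tau_b = 0.2000 (C=27, D=18), p = 0.484313, fail to reject H0.
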